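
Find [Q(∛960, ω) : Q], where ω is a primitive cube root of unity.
[Q(∛960, ω) : Q] = 6

[Q(∛960):Q] = 3 (min poly x^3 - 960, irreducible since 960 is not a perfect cube). [Q(ω):Q] = 2 (min poly x^2 + x + 1). Since Q(∛960) ⊂ R and ω ∉ R, we have ω ∉ Q(∛960), so x^2 + x + 1 remains irreducible over Q(∛960) and [Q(∛960, ω) : Q(∛960)] = 2. By the tower law, [Q(∛960, ω) : Q] = 3 · 2 = 6. (In fact Q(∛960, ω) is the splitting field of x^3 - 960 over Q.)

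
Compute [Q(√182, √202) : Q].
[Q(√182, √202) : Q] = 4

[Q(√182):Q] = 2 (min poly x^2 - 182, irreducible since 182 is squarefree > 1). For the top step, suppose √202 ∈ Q(√182), say √202 = c + d√182 with c, d ∈ Q. Squaring: 202 = c^2 + 182d^2 + 2cd√182. Since √182 ∉ Q this forces 2cd = 0. If d = 0 then √202 = c ∈ Q, contradicting 202 squarefree > 1. If c = 0 then 202 = 182d^2, so 182·202 = (182d)^2 is a perfect square in Q — but 182·202 = 36764 is not a perfect square (since 182 and 202 are distinct squarefree integers). Contradiction. Hence √202 ∉ Q(√182), so x^2 - 202 stays irreducible over Q(√182) and [Q(√182, √202) : Q(√182)] = 2. By the tower law, [Q(√182, √202) : Q] = 2 · 2 = 4.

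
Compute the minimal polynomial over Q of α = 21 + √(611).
m_α(x) = x^2 - 42x - 170

From α - 21 = √(611), squaring gives (α - 21)^2 = 611, i.e. α^2 - 42α + 441 = 611, so α^2 - 42α - 170 = 0. The discriminant of x^2 - 42x - 170 is (-42)^2 - 4·(-170) = 1764 + 680 = 2444, and 4·(611) is not a perfect square in Q since 611 is squarefree and ≠ 1. Hence x^2 - 42x - 170 is irreducible over Q and is the minimal polynomial of α.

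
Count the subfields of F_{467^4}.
F_{467^4} has 3 subfields

The subfields of F_{p^n} are exactly the fields F_{p^d} for d | n (each is the fixed field of the unique index-d subgroup of Gal(F_{p^n}/F_p) ≅ Z/nZ). The divisors of n = 4 are {1, 2, 4}, giving 3 subfields: F_{467^1}, F_{467^2}, F_{467^4}.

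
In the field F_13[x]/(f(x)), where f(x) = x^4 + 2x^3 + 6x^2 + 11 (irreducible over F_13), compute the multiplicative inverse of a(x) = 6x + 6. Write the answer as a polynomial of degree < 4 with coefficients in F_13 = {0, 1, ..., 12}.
a(x)^(-1) ≡ 5x^3 + 5x^2 + 12x + 1 (mod f(x))

Since f is irreducible over F_13, F_13[x]/(f) is a field and a(x) ≠ 0 has an inverse. Apply the extended Euclidean algorithm to f(x) and a(x) in F_13[x]: f(x) = (11x^3 + 11x^2 + 3x + 10)·a(x) + (3). The last nonzero remainder is the constant 3 = gcd(f, a) in F_13. Back-substituting through the division chain expresses 3 = s(x)·a(x) + t(x)·f(x) with s(x) ≡ 2x^3 + 2x^2 + 10x + 3 (mod f), so (2x^3 + 2x^2 + 10x + 3)·a(x) ≡ 3 (mod f). Multiplying by 3^(-1) ≡ 9 in F_13 gives a(x)^(-1) ≡ 9·(2x^3 + 2x^2 + 10x + 3) ≡ 5x^3 + 5x^2 + 12x + 1 (mod f). Check: (6x + 6)·(5x^3 + 5x^2 + 12x + 1) = 4x^4 + 8x^3 + 11x^2 + 6 ≡ 1 (mod x^4 + 2x^3 + 6x^2 + 11).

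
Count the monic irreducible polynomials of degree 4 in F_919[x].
There are 178320609540 monic irreducible polynomials of degree 4 over F_919

Each element of F_{919^4} that lies in no proper subfield is a root of exactly one monic irreducible of degree 4 over F_919, and each such polynomial has 4 distinct roots in F_{919^4}. By Möbius inversion the count is N_919(4) = (1/4) Σ_{d|4} μ(4/d) · 919^d = (1/4)(μ(4)·919^1 + μ(2)·919^2 + μ(1)·919^4) = 713282438160/4 = 178320609540.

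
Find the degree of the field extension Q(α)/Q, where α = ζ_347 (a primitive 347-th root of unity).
[Q(α):Q] = 346

The minimal polynomial of ζ_347 over Q is the 347-th cyclotomic polynomial Φ_347(x), which is irreducible over Q and has degree φ(347) = 346. Hence [Q(α):Q] = φ(347) = 346.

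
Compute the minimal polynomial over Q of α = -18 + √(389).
m_α(x) = x^2 + 36x - 65

From α + 18 = √(389), squaring gives (α + 18)^2 = 389, i.e. α^2 + 36α + 324 = 389, so α^2 + 36α - 65 = 0. The discriminant of x^2 + 36x - 65 is (36)^2 - 4·(-65) = 1296 + 260 = 1556, and 4·(389) is not a perfect square in Q since 389 is squarefree and ≠ 1. Hence x^2 + 36x - 65 is irreducible over Q and is the minimal polynomial of α.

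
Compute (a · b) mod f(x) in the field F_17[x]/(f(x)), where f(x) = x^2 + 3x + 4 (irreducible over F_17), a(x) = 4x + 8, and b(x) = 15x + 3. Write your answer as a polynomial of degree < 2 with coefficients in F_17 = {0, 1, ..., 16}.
a · b ≡ 3x + 5 (mod f(x))

Multiply in F_17[x]: a(x)·b(x) = (4x + 8)·(15x + 3) = 9x^2 + 13x + 7. This has degree ≥ 2, so divide by f(x) over F_17: 9x^2 + 13x + 7 = (9)·(x^2 + 3x + 4) + (3x + 5). Hence a·b ≡ 3x + 5 (mod f). (F_17[x]/(f) is a field with 17^2 = 289 elements since f is irreducible of degree 2.)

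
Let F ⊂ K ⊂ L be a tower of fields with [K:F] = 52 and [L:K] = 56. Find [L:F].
[L:F] = 2912

The tower law says that for any tower of field extensions F ⊂ K ⊂ L with finite degrees, [L:F] = [L:K] · [K:F]. Here this gives [L:F] = 56 · 52 = 2912.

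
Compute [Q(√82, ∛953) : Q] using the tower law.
[Q(√82, ∛953) : Q] = 6

Let L = Q(√82, ∛953). Since Q(√82) ⊂ L and [Q(√82):Q] = 2, the tower law gives 2 | [L:Q]. Likewise Q(∛953) ⊂ L with [Q(∛953):Q] = 3 (because 953 is not a perfect cube), so 3 | [L:Q]. As gcd(2,3) = 1, [L:Q] is divisible by 6. Conversely L is generated over Q by √82 and ∛953, so [L:Q] ≤ 2·3 = 6. Therefore [Q(√82, ∛953) : Q] = 6.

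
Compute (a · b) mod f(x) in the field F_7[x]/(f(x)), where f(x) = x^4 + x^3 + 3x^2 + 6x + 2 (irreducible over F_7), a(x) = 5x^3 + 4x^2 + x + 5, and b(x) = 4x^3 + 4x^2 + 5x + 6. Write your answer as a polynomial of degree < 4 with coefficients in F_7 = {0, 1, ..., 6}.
a · b ≡ 6x^2 + 3x + 1 (mod f(x))

Multiply in F_7[x]: a(x)·b(x) = (5x^3 + 4x^2 + x + 5)·(4x^3 + 4x^2 + 5x + 6) = 6x^6 + x^5 + 3x^4 + 4x^3 + 3x + 2. This has degree ≥ 4, so divide by f(x) over F_7: 6x^6 + x^5 + 3x^4 + 4x^3 + 3x + 2 = (6x^2 + 2x + 4)·(x^4 + x^3 + 3x^2 + 6x + 2) + (6x^2 + 3x + 1). Hence a·b ≡ 6x^2 + 3x + 1 (mod f). (F_7[x]/(f) is a field with 7^4 = 2401 elements since f is irreducible of degree 4.)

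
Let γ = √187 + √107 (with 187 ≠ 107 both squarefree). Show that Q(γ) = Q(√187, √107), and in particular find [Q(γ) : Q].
[Q(γ) : Q] = 4 (equivalently, Q(γ) = Q(√187, √107))

Obviously Q(γ) ⊆ Q(√187, √107), and [Q(√187, √107):Q] = 4 (since 187, 107 are distinct squarefree integers > 1 with 20009 not a perfect square). To show equality we compute the minimal polynomial of γ. From γ = √187 + √107: γ^2 = 187 + 2√(20009) + 107 = 294 + 2√(20009), so γ^2 - 294 = 2√(20009); squaring, (γ^2 - 294)^2 = 4·20009, i.e. γ^4 - 588γ^2 + 86436 - 80036 = 0, i.e. γ^4 - 588γ^2 + 6400 = 0. So γ is a root of x^4 - 588x^2 + 6400. This polynomial is irreducible over Q: it has no rational root (each ±√187 ± √107 is irrational), and any factorization into two quadratics over Q would force √(20009) ∈ Q (pairing opposite roots) or √187, √107 ∈ Q (other pairings), all impossible. Hence [Q(γ):Q] = 4 = [Q(√187, √107):Q], so Q(γ) = Q(√187, √107).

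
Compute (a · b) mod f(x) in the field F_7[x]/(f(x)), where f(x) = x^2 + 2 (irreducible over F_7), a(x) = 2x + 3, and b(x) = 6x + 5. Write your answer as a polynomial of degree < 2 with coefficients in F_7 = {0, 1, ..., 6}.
a · b ≡ 5 (mod f(x))

Multiply in F_7[x]: a(x)·b(x) = (2x + 3)·(6x + 5) = 5x^2 + 1. This has degree ≥ 2, so divide by f(x) over F_7: 5x^2 + 1 = (5)·(x^2 + 2) + (5). Hence a·b ≡ 5 (mod f). (F_7[x]/(f) is a field with 7^2 = 49 elements since f is irreducible of degree 2.)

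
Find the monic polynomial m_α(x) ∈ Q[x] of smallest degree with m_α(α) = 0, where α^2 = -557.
m_α(x) = x^2 + 557

α satisfies α^2 + 557 = 0, so x^2 + 557 annihilates α. Since d = -557 is squarefree and ≠ 1, it is not a perfect square in Q, so x^2 + 557 has no rational root and is therefore irreducible over Q (a degree-2 polynomial over a field is irreducible iff it has no root). Hence m_α(x) = x^2 + 557.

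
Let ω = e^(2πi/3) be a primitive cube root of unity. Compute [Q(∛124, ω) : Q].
[Q(∛124, ω) : Q] = 6

[Q(∛124):Q] = 3 (min poly x^3 - 124, irreducible since 124 is not a perfect cube). [Q(ω):Q] = 2 (min poly x^2 + x + 1). Since Q(∛124) ⊂ R and ω ∉ R, we have ω ∉ Q(∛124), so x^2 + x + 1 remains irreducible over Q(∛124) and [Q(∛124, ω) : Q(∛124)] = 2. By the tower law, [Q(∛124, ω) : Q] = 3 · 2 = 6. (In fact Q(∛124, ω) is the splitting field of x^3 - 124 over Q.)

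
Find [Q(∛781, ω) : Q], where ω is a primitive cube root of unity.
[Q(∛781, ω) : Q] = 6

[Q(∛781):Q] = 3 (min poly x^3 - 781, irreducible since 781 is not a perfect cube). [Q(ω):Q] = 2 (min poly x^2 + x + 1). Since Q(∛781) ⊂ R and ω ∉ R, we have ω ∉ Q(∛781), so x^2 + x + 1 remains irreducible over Q(∛781) and [Q(∛781, ω) : Q(∛781)] = 2. By the tower law, [Q(∛781, ω) : Q] = 3 · 2 = 6. (In fact Q(∛781, ω) is the splitting field of x^3 - 781 over Q.)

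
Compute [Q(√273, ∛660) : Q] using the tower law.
[Q(√273, ∛660) : Q] = 6

Let L = Q(√273, ∛660). Since Q(√273) ⊂ L and [Q(√273):Q] = 2, the tower law gives 2 | [L:Q]. Likewise Q(∛660) ⊂ L with [Q(∛660):Q] = 3 (because 660 is not a perfect cube), so 3 | [L:Q]. As gcd(2,3) = 1, [L:Q] is divisible by 6. Conversely L is generated over Q by √273 and ∛660, so [L:Q] ≤ 2·3 = 6. Therefore [Q(√273, ∛660) : Q] = 6.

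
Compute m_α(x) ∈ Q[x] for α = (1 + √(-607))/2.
m_α(x) = x^2 - x + 152

From 2α - 1 = √(-607), squaring gives (2α - 1)^2 = -607, i.e. 4α^2 - 4α + 1 = -607, so α^2 - α + (1 + 607)/4 = 0. Since -607 ≡ 1 (mod 4), (1 + 607)/4 = 152 ∈ Z. The polynomial x^2 - x + 152 has discriminant 1 - 4·(152) = -607, which is not a perfect square in Q (d = -607 is squarefree and ≠ 1), so x^2 - x + 152 is irreducible over Q. It is the minimal polynomial of α.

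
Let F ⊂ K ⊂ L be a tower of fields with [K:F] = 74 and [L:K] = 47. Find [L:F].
[L:F] = 3478

The tower law says that for any tower of field extensions F ⊂ K ⊂ L with finite degrees, [L:F] = [L:K] · [K:F]. Here this gives [L:F] = 47 · 74 = 3478.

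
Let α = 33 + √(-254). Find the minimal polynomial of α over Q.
m_α(x) = x^2 - 66x + 1343

From α - 33 = √(-254), squaring gives (α - 33)^2 = -254, i.e. α^2 - 66α + 1089 = -254, so α^2 - 66α + 1343 = 0. The discriminant of x^2 - 66x + 1343 is (-66)^2 - 4·(1343) = 4356 - 5372 = -1016, and 4·(-254) is not a perfect square in Q since -254 is squarefree and ≠ 1. Hence x^2 - 66x + 1343 is irreducible over Q and is the minimal polynomial of α.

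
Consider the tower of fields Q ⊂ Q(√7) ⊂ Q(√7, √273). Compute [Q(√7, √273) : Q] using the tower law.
[Q(√7, √273) : Q] = 4

[Q(√7):Q] = 2 (min poly x^2 - 7, irreducible since 7 is squarefree > 1). For the top step, suppose √273 ∈ Q(√7), say √273 = c + d√7 with c, d ∈ Q. Squaring: 273 = c^2 + 7d^2 + 2cd√7. Since √7 ∉ Q this forces 2cd = 0. If d = 0 then √273 = c ∈ Q, contradicting 273 squarefree > 1. If c = 0 then 273 = 7d^2, so 7·273 = (7d)^2 is a perfect square in Q — but 7·273 = 1911 is not a perfect square (since 7 and 273 are distinct squarefree integers). Contradiction. Hence √273 ∉ Q(√7), so x^2 - 273 stays irreducible over Q(√7) and [Q(√7, √273) : Q(√7)] = 2. By the tower law, [Q(√7, √273) : Q] = 2 · 2 = 4.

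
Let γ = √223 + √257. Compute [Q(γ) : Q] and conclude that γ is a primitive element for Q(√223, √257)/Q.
[Q(γ) : Q] = 4 (equivalently, Q(γ) = Q(√223, √257))

Obviously Q(γ) ⊆ Q(√223, √257), and [Q(√223, √257):Q] = 4 (since 223, 257 are distinct squarefree integers > 1 with 57311 not a perfect square). To show equality we compute the minimal polynomial of γ. From γ = √223 + √257: γ^2 = 223 + 2√(57311) + 257 = 480 + 2√(57311), so γ^2 - 480 = 2√(57311); squaring, (γ^2 - 480)^2 = 4·57311, i.e. γ^4 - 960γ^2 + 230400 - 229244 = 0, i.e. γ^4 - 960γ^2 + 1156 = 0. So γ is a root of x^4 - 960x^2 + 1156. This polynomial is irreducible over Q: it has no rational root (each ±√223 ± √257 is irrational), and any factorization into two quadratics over Q would force √(57311) ∈ Q (pairing opposite roots) or √223, √257 ∈ Q (other pairings), all impossible. Hence [Q(γ):Q] = 4 = [Q(√223, √257):Q], so Q(γ) = Q(√223, √257).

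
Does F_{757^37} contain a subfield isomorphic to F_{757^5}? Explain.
No: F_{757^5} is not a subfield of F_{757^37}

F_{p^m} embeds in F_{p^n} iff m | n. Here 5 ∤ 37 (since 37 = 7·5 + 2 with remainder 2 ≠ 0), so F_{757^5} is not a subfield of F_{757^37}. Equivalently: if it were, the tower law would give 5 = [F_{757^5}:F_757] dividing [F_{757^37}:F_757] = 37, contradiction.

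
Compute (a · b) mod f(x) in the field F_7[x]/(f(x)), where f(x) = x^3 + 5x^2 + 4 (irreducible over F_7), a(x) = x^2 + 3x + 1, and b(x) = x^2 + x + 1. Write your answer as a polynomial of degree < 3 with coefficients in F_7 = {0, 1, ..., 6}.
a · b ≡ 3x^2 + 5 (mod f(x))

Multiply in F_7[x]: a(x)·b(x) = (x^2 + 3x + 1)·(x^2 + x + 1) = x^4 + 4x^3 + 5x^2 + 4x + 1. This has degree ≥ 3, so divide by f(x) over F_7: x^4 + 4x^3 + 5x^2 + 4x + 1 = (x + 6)·(x^3 + 5x^2 + 4) + (3x^2 + 5). Hence a·b ≡ 3x^2 + 5 (mod f). (F_7[x]/(f) is a field with 7^3 = 343 elements since f is irreducible of degree 3.)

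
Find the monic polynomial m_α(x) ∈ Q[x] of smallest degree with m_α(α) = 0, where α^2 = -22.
m_α(x) = x^2 + 22

α satisfies α^2 + 22 = 0, so x^2 + 22 annihilates α. Since d = -22 is squarefree and ≠ 1, it is not a perfect square in Q, so x^2 + 22 has no rational root and is therefore irreducible over Q (a degree-2 polynomial over a field is irreducible iff it has no root). Hence m_α(x) = x^2 + 22.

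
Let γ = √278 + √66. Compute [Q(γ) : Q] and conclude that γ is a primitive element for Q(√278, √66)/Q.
[Q(γ) : Q] = 4 (equivalently, Q(γ) = Q(√278, √66))

Obviously Q(γ) ⊆ Q(√278, √66), and [Q(√278, √66):Q] = 4 (since 278, 66 are distinct squarefree integers > 1 with 18348 not a perfect square). To show equality we compute the minimal polynomial of γ. From γ = √278 + √66: γ^2 = 278 + 2√(18348) + 66 = 344 + 2√(18348), so γ^2 - 344 = 2√(18348); squaring, (γ^2 - 344)^2 = 4·18348, i.e. γ^4 - 688γ^2 + 118336 - 73392 = 0, i.e. γ^4 - 688γ^2 + 44944 = 0. So γ is a root of x^4 - 688x^2 + 44944. This polynomial is irreducible over Q: it has no rational root (each ±√278 ± √66 is irrational), and any factorization into two quadratics over Q would force √(18348) ∈ Q (pairing opposite roots) or √278, √66 ∈ Q (other pairings), all impossible. Hence [Q(γ):Q] = 4 = [Q(√278, √66):Q], so Q(γ) = Q(√278, √66).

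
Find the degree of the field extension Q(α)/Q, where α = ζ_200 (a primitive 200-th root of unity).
[Q(α):Q] = 80

The minimal polynomial of ζ_200 over Q is the 200-th cyclotomic polynomial Φ_200(x), which is irreducible over Q and has degree φ(200) = 80. Hence [Q(α):Q] = φ(200) = 80.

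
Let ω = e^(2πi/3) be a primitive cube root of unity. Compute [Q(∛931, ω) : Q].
[Q(∛931, ω) : Q] = 6

[Q(∛931):Q] = 3 (min poly x^3 - 931, irreducible since 931 is not a perfect cube). [Q(ω):Q] = 2 (min poly x^2 + x + 1). Since Q(∛931) ⊂ R and ω ∉ R, we have ω ∉ Q(∛931), so x^2 + x + 1 remains irreducible over Q(∛931) and [Q(∛931, ω) : Q(∛931)] = 2. By the tower law, [Q(∛931, ω) : Q] = 3 · 2 = 6. (In fact Q(∛931, ω) is the splitting field of x^3 - 931 over Q.)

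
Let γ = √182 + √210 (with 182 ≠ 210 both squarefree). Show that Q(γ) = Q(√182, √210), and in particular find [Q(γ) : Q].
[Q(γ) : Q] = 4 (equivalently, Q(γ) = Q(√182, √210))

Obviously Q(γ) ⊆ Q(√182, √210), and [Q(√182, √210):Q] = 4 (since 182, 210 are distinct squarefree integers > 1 with 38220 not a perfect square). To show equality we compute the minimal polynomial of γ. From γ = √182 + √210: γ^2 = 182 + 2√(38220) + 210 = 392 + 2√(38220), so γ^2 - 392 = 2√(38220); squaring, (γ^2 - 392)^2 = 4·38220, i.e. γ^4 - 784γ^2 + 153664 - 152880 = 0, i.e. γ^4 - 784γ^2 + 784 = 0. So γ is a root of x^4 - 784x^2 + 784. This polynomial is irreducible over Q: it has no rational root (each ±√182 ± √210 is irrational), and any factorization into two quadratics over Q would force √(38220) ∈ Q (pairing opposite roots) or √182, √210 ∈ Q (other pairings), all impossible. Hence [Q(γ):Q] = 4 = [Q(√182, √210):Q], so Q(γ) = Q(√182, √210).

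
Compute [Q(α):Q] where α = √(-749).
[Q(α):Q] = 2

[Q(α):Q] equals the degree of the minimal polynomial of α. Here α^2 = -749 and x^2 + 749 is irreducible (d = -749 is squarefree, ≠ 1, hence not a square), so deg(m_α) = 2. Thus [Q(α):Q] = 2.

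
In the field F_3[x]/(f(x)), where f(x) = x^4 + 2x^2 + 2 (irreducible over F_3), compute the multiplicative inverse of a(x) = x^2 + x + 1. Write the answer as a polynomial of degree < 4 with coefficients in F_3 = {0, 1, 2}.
a(x)^(-1) ≡ 2x^3 + 2x + 2 (mod f(x))

Since f is irreducible over F_3, F_3[x]/(f) is a field and a(x) ≠ 0 has an inverse. Apply the extended Euclidean algorithm to f(x) and a(x) in F_3[x]: f(x) = (x^2 + 2x + 2)·a(x) + (2x);  a(x) = (2x + 2)·(2x) + (1). The last nonzero remainder is the constant 1 = gcd(f, a) in F_3. Back-substituting through the division chain expresses 1 = s(x)·a(x) + t(x)·f(x) with s(x) ≡ 2x^3 + 2x + 2 (mod f), so a(x)^(-1) ≡ s(x) = 2x^3 + 2x + 2 (mod f). Check: (x^2 + x + 1)·(2x^3 + 2x + 2) = 2x^5 + 2x^4 + x^3 + x^2 + x + 2 ≡ 1 (mod x^4 + 2x^2 + 2).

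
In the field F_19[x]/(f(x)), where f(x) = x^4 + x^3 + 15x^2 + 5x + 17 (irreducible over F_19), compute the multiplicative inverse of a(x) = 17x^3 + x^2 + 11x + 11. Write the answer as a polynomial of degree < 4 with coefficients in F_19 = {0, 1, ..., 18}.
a(x)^(-1) ≡ 3x^3 + 4x^2 + 4x + 8 (mod f(x))

Since f is irreducible over F_19, F_19[x]/(f) is a field and a(x) ≠ 0 has an inverse. Apply the extended Euclidean algorithm to f(x) and a(x) in F_19[x]: f(x) = (9x + 4)·a(x) + (7x^2 + 14x + 11);  a(x) = (16x + 17)·(7x^2 + 14x + 11) + (15x + 14);  (7x^2 + 14x + 11) = (3x + 7)·(15x + 14) + (8). The last nonzero remainder is the constant 8 = gcd(f, a) in F_19. Back-substituting through the division chain expresses 8 = s(x)·a(x) + t(x)·f(x) with s(x) ≡ 5x^3 + 13x^2 + 13x + 7 (mod f), so (5x^3 + 13x^2 + 13x + 7)·a(x) ≡ 8 (mod f). Multiplying by 8^(-1) ≡ 12 in F_19 gives a(x)^(-1) ≡ 12·(5x^3 + 13x^2 + 13x + 7) ≡ 3x^3 + 4x^2 + 4x + 8 (mod f). Check: (17x^3 + x^2 + 11x + 11)·(3x^3 + 4x^2 + 4x + 8) = 13x^6 + 14x^5 + 10x^4 + 8x^3 + x^2 + 18x + 12 ≡ 1 (mod x^4 + x^3 + 15x^2 + 5x + 17).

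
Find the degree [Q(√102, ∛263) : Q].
[Q(√102, ∛263) : Q] = 6

Let L = Q(√102, ∛263). Since Q(√102) ⊂ L and [Q(√102):Q] = 2, the tower law gives 2 | [L:Q]. Likewise Q(∛263) ⊂ L with [Q(∛263):Q] = 3 (because 263 is not a perfect cube), so 3 | [L:Q]. As gcd(2,3) = 1, [L:Q] is divisible by 6. Conversely L is generated over Q by √102 and ∛263, so [L:Q] ≤ 2·3 = 6. Therefore [Q(√102, ∛263) : Q] = 6.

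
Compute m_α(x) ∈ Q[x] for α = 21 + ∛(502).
m_α(x) = x^3 - 63x^2 + 1323x - 9763

Set β = α - 21 = ∛(502), so β^3 = 502. Then (α - 21)^3 - 502 = 0, i.e. α is a root of g(x) = (x - 21)^3 - 502 = x^3 - 63x^2 + 1323x - 9763. Since g(x) = h(x - 21) where h(x) = x^3 - 502, and h is irreducible over Q (because 502 is not a perfect cube, so h has no rational root, and a monic cubic with no rational root is irreducible), g is also irreducible (irreducibility is preserved under the substitution x → x - 21). Hence m_α(x) = x^3 - 63x^2 + 1323x - 9763.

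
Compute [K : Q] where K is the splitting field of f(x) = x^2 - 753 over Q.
[K : Q] = 2

f(x) = x^2 - 753 factors as (x - √753)(x + √753). The splitting field is K = Q(√753). Since 753 is squarefree and > 1, it is not a perfect square, so x^2 - 753 is irreducible over Q and [Q(√753) : Q] = 2. Hence [K : Q] = 2.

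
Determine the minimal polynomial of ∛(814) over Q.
m_α(x) = x^3 - 814

α satisfies α^3 = 814, so x^3 - 814 annihilates α. By the rational root test, a rational root p/q (in lowest terms) of x^3 - 814 would satisfy p^3 = 814 q^3, forcing q = 1 and p^3 = 814; but 814 is not a perfect cube, contradiction. A monic cubic over Q with no rational root is irreducible (any nontrivial factorization would include a linear factor). Hence x^3 - 814 is the minimal polynomial of α, and in particular [Q(α):Q] = 3.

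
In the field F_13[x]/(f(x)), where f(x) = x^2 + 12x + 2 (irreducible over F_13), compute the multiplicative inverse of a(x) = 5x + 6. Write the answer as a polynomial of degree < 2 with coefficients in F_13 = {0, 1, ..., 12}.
a(x)^(-1) ≡ 5x + 2 (mod f(x))

Since f is irreducible over F_13, F_13[x]/(f) is a field and a(x) ≠ 0 has an inverse. Apply the extended Euclidean algorithm to f(x) and a(x) in F_13[x]: f(x) = (8x + 11)·a(x) + (1). The last nonzero remainder is the constant 1 = gcd(f, a) in F_13. Back-substituting through the division chain expresses 1 = s(x)·a(x) + t(x)·f(x) with s(x) ≡ 5x + 2 (mod f), so a(x)^(-1) ≡ s(x) = 5x + 2 (mod f). Check: (5x + 6)·(5x + 2) = 12x^2 + x + 12 ≡ 1 (mod x^2 + 12x + 2).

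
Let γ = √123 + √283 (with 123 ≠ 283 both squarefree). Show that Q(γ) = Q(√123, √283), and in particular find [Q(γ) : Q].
[Q(γ) : Q] = 4 (equivalently, Q(γ) = Q(√123, √283))

Obviously Q(γ) ⊆ Q(√123, √283), and [Q(√123, √283):Q] = 4 (since 123, 283 are distinct squarefree integers > 1 with 34809 not a perfect square). To show equality we compute the minimal polynomial of γ. From γ = √123 + √283: γ^2 = 123 + 2√(34809) + 283 = 406 + 2√(34809), so γ^2 - 406 = 2√(34809); squaring, (γ^2 - 406)^2 = 4·34809, i.e. γ^4 - 812γ^2 + 164836 - 139236 = 0, i.e. γ^4 - 812γ^2 + 25600 = 0. So γ is a root of x^4 - 812x^2 + 25600. This polynomial is irreducible over Q: it has no rational root (each ±√123 ± √283 is irrational), and any factorization into two quadratics over Q would force √(34809) ∈ Q (pairing opposite roots) or √123, √283 ∈ Q (other pairings), all impossible. Hence [Q(γ):Q] = 4 = [Q(√123, √283):Q], so Q(γ) = Q(√123, √283).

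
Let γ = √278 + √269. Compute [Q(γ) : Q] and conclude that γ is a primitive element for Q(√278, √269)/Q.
[Q(γ) : Q] = 4 (equivalently, Q(γ) = Q(√278, √269))

Obviously Q(γ) ⊆ Q(√278, √269), and [Q(√278, √269):Q] = 4 (since 278, 269 are distinct squarefree integers > 1 with 74782 not a perfect square). To show equality we compute the minimal polynomial of γ. From γ = √278 + √269: γ^2 = 278 + 2√(74782) + 269 = 547 + 2√(74782), so γ^2 - 547 = 2√(74782); squaring, (γ^2 - 547)^2 = 4·74782, i.e. γ^4 - 1094γ^2 + 299209 - 299128 = 0, i.e. γ^4 - 1094γ^2 + 81 = 0. So γ is a root of x^4 - 1094x^2 + 81. This polynomial is irreducible over Q: it has no rational root (each ±√278 ± √269 is irrational), and any factorization into two quadratics over Q would force √(74782) ∈ Q (pairing opposite roots) or √278, √269 ∈ Q (other pairings), all impossible. Hence [Q(γ):Q] = 4 = [Q(√278, √269):Q], so Q(γ) = Q(√278, √269).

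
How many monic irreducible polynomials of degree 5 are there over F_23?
There are 1287264 monic irreducible polynomials of degree 5 over F_23

Each element of F_{23^5} that lies in no proper subfield is a root of exactly one monic irreducible of degree 5 over F_23, and each such polynomial has 5 distinct roots in F_{23^5}. By Möbius inversion the count is N_23(5) = (1/5) Σ_{d|5} μ(5/d) · 23^d = (1/5)(μ(5)·23^1 + μ(1)·23^5) = 6436320/5 = 1287264.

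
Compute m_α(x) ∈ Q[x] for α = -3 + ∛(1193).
m_α(x) = x^3 + 9x^2 + 27x - 1166

Set β = α + 3 = ∛(1193), so β^3 = 1193. Then (α + 3)^3 - 1193 = 0, i.e. α is a root of g(x) = (x + 3)^3 - 1193 = x^3 + 9x^2 + 27x - 1166. Since g(x) = h(x + 3) where h(x) = x^3 - 1193, and h is irreducible over Q (because 1193 is not a perfect cube, so h has no rational root, and a monic cubic with no rational root is irreducible), g is also irreducible (irreducibility is preserved under the substitution x → x + 3). Hence m_α(x) = x^3 + 9x^2 + 27x - 1166.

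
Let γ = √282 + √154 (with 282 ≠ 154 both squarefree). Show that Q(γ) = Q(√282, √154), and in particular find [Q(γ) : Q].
[Q(γ) : Q] = 4 (equivalently, Q(γ) = Q(√282, √154))

Obviously Q(γ) ⊆ Q(√282, √154), and [Q(√282, √154):Q] = 4 (since 282, 154 are distinct squarefree integers > 1 with 43428 not a perfect square). To show equality we compute the minimal polynomial of γ. From γ = √282 + √154: γ^2 = 282 + 2√(43428) + 154 = 436 + 2√(43428), so γ^2 - 436 = 2√(43428); squaring, (γ^2 - 436)^2 = 4·43428, i.e. γ^4 - 872γ^2 + 190096 - 173712 = 0, i.e. γ^4 - 872γ^2 + 16384 = 0. So γ is a root of x^4 - 872x^2 + 16384. This polynomial is irreducible over Q: it has no rational root (each ±√282 ± √154 is irrational), and any factorization into two quadratics over Q would force √(43428) ∈ Q (pairing opposite roots) or √282, √154 ∈ Q (other pairings), all impossible. Hence [Q(γ):Q] = 4 = [Q(√282, √154):Q], so Q(γ) = Q(√282, √154).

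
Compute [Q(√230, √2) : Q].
[Q(√230, √2) : Q] = 4

[Q(√230):Q] = 2 (min poly x^2 - 230, irreducible since 230 is squarefree > 1). For the top step, suppose √2 ∈ Q(√230), say √2 = c + d√230 with c, d ∈ Q. Squaring: 2 = c^2 + 230d^2 + 2cd√230. Since √230 ∉ Q this forces 2cd = 0. If d = 0 then √2 = c ∈ Q, contradicting 2 squarefree > 1. If c = 0 then 2 = 230d^2, so 230·2 = (230d)^2 is a perfect square in Q — but 230·2 = 460 is not a perfect square (since 230 and 2 are distinct squarefree integers). Contradiction. Hence √2 ∉ Q(√230), so x^2 - 2 stays irreducible over Q(√230) and [Q(√230, √2) : Q(√230)] = 2. By the tower law, [Q(√230, √2) : Q] = 2 · 2 = 4.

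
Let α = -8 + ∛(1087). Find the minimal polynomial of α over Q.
m_α(x) = x^3 + 24x^2 + 192x - 575

Set β = α + 8 = ∛(1087), so β^3 = 1087. Then (α + 8)^3 - 1087 = 0, i.e. α is a root of g(x) = (x + 8)^3 - 1087 = x^3 + 24x^2 + 192x - 575. Since g(x) = h(x + 8) where h(x) = x^3 - 1087, and h is irreducible over Q (because 1087 is not a perfect cube, so h has no rational root, and a monic cubic with no rational root is irreducible), g is also irreducible (irreducibility is preserved under the substitution x → x + 8). Hence m_α(x) = x^3 + 24x^2 + 192x - 575.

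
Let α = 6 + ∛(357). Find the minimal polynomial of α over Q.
m_α(x) = x^3 - 18x^2 + 108x - 573

Set β = α - 6 = ∛(357), so β^3 = 357. Then (α - 6)^3 - 357 = 0, i.e. α is a root of g(x) = (x - 6)^3 - 357 = x^3 - 18x^2 + 108x - 573. Since g(x) = h(x - 6) where h(x) = x^3 - 357, and h is irreducible over Q (because 357 is not a perfect cube, so h has no rational root, and a monic cubic with no rational root is irreducible), g is also irreducible (irreducibility is preserved under the substitution x → x - 6). Hence m_α(x) = x^3 - 18x^2 + 108x - 573.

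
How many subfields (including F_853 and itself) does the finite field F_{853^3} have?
F_{853^3} has 2 subfields

The subfields of F_{p^n} are exactly the fields F_{p^d} for d | n (each is the fixed field of the unique index-d subgroup of Gal(F_{p^n}/F_p) ≅ Z/nZ). The divisors of n = 3 are {1, 3}, giving 2 subfields: F_{853^1}, F_{853^3}.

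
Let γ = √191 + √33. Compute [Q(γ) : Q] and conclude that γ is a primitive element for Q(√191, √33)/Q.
[Q(γ) : Q] = 4 (equivalently, Q(γ) = Q(√191, √33))

Obviously Q(γ) ⊆ Q(√191, √33), and [Q(√191, √33):Q] = 4 (since 191, 33 are distinct squarefree integers > 1 with 6303 not a perfect square). To show equality we compute the minimal polynomial of γ. From γ = √191 + √33: γ^2 = 191 + 2√(6303) + 33 = 224 + 2√(6303), so γ^2 - 224 = 2√(6303); squaring, (γ^2 - 224)^2 = 4·6303, i.e. γ^4 - 448γ^2 + 50176 - 25212 = 0, i.e. γ^4 - 448γ^2 + 24964 = 0. So γ is a root of x^4 - 448x^2 + 24964. This polynomial is irreducible over Q: it has no rational root (each ±√191 ± √33 is irrational), and any factorization into two quadratics over Q would force √(6303) ∈ Q (pairing opposite roots) or √191, √33 ∈ Q (other pairings), all impossible. Hence [Q(γ):Q] = 4 = [Q(√191, √33):Q], so Q(γ) = Q(√191, √33).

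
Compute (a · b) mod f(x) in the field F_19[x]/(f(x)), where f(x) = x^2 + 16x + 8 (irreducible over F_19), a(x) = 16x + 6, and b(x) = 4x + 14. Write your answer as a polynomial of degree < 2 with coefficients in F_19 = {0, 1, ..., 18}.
a · b ≡ 3x + 9 (mod f(x))

Multiply in F_19[x]: a(x)·b(x) = (16x + 6)·(4x + 14) = 7x^2 + x + 8. This has degree ≥ 2, so divide by f(x) over F_19: 7x^2 + x + 8 = (7)·(x^2 + 16x + 8) + (3x + 9). Hence a·b ≡ 3x + 9 (mod f). (F_19[x]/(f) is a field with 19^2 = 361 elements since f is irreducible of degree 2.)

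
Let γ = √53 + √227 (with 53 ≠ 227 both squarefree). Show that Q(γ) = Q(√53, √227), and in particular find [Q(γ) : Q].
[Q(γ) : Q] = 4 (equivalently, Q(γ) = Q(√53, √227))

Obviously Q(γ) ⊆ Q(√53, √227), and [Q(√53, √227):Q] = 4 (since 53, 227 are distinct squarefree integers > 1 with 12031 not a perfect square). To show equality we compute the minimal polynomial of γ. From γ = √53 + √227: γ^2 = 53 + 2√(12031) + 227 = 280 + 2√(12031), so γ^2 - 280 = 2√(12031); squaring, (γ^2 - 280)^2 = 4·12031, i.e. γ^4 - 560γ^2 + 78400 - 48124 = 0, i.e. γ^4 - 560γ^2 + 30276 = 0. So γ is a root of x^4 - 560x^2 + 30276. This polynomial is irreducible over Q: it has no rational root (each ±√53 ± √227 is irrational), and any factorization into two quadratics over Q would force √(12031) ∈ Q (pairing opposite roots) or √53, √227 ∈ Q (other pairings), all impossible. Hence [Q(γ):Q] = 4 = [Q(√53, √227):Q], so Q(γ) = Q(√53, √227).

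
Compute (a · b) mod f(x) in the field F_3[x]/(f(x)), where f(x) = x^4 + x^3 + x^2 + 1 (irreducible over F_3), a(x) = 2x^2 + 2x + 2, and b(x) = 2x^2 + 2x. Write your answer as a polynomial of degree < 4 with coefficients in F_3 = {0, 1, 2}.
a · b ≡ x^3 + x^2 + x + 2 (mod f(x))

Multiply in F_3[x]: a(x)·b(x) = (2x^2 + 2x + 2)·(2x^2 + 2x) = x^4 + 2x^3 + 2x^2 + x. This has degree ≥ 4, so divide by f(x) over F_3: x^4 + 2x^3 + 2x^2 + x = (1)·(x^4 + x^3 + x^2 + 1) + (x^3 + x^2 + x + 2). Hence a·b ≡ x^3 + x^2 + x + 2 (mod f). (F_3[x]/(f) is a field with 3^4 = 81 elements since f is irreducible of degree 4.)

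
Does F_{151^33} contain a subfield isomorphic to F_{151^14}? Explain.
No: F_{151^14} is not a subfield of F_{151^33}

F_{p^m} embeds in F_{p^n} iff m | n. Here 14 ∤ 33 (since 33 = 2·14 + 5 with remainder 5 ≠ 0), so F_{151^14} is not a subfield of F_{151^33}. Equivalently: if it were, the tower law would give 14 = [F_{151^14}:F_151] dividing [F_{151^33}:F_151] = 33, contradiction.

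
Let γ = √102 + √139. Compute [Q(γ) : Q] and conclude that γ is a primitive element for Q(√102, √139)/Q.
[Q(γ) : Q] = 4 (equivalently, Q(γ) = Q(√102, √139))

Obviously Q(γ) ⊆ Q(√102, √139), and [Q(√102, √139):Q] = 4 (since 102, 139 are distinct squarefree integers > 1 with 14178 not a perfect square). To show equality we compute the minimal polynomial of γ. From γ = √102 + √139: γ^2 = 102 + 2√(14178) + 139 = 241 + 2√(14178), so γ^2 - 241 = 2√(14178); squaring, (γ^2 - 241)^2 = 4·14178, i.e. γ^4 - 482γ^2 + 58081 - 56712 = 0, i.e. γ^4 - 482γ^2 + 1369 = 0. So γ is a root of x^4 - 482x^2 + 1369. This polynomial is irreducible over Q: it has no rational root (each ±√102 ± √139 is irrational), and any factorization into two quadratics over Q would force √(14178) ∈ Q (pairing opposite roots) or √102, √139 ∈ Q (other pairings), all impossible. Hence [Q(γ):Q] = 4 = [Q(√102, √139):Q], so Q(γ) = Q(√102, √139).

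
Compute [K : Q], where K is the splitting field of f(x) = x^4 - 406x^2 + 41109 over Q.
[K : Q] = 4

Solving the quadratic in x^2: x^2 = (406 ± √(406^2 - 4·41109))/2 = (406 ± √400)/2 = (406 ± 20)/2, giving x^2 = 193 or x^2 = 213. So f(x) = (x^2 - 193)(x^2 - 213) and the roots of f are ±√193, ±√213. Hence the splitting field is K = Q(√193, √213). Since 193 and 213 are distinct squarefree integers > 1, their product 41109 is not a perfect square, so √213 ∉ Q(√193). By the tower law [K:Q] = [Q(√193,√213):Q(√193)] · [Q(√193):Q] = 2 · 2 = 4.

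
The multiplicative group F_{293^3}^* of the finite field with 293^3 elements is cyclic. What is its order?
|F_{293^3}^*| = 25153756

F_{293^3} has 293^3 = 25153757 elements; its multiplicative group consists of all nonzero elements, so |F_{293^3}^*| = 25153757 - 1 = 25153756. (It is cyclic since any finite subgroup of the multiplicative group of a field is cyclic.)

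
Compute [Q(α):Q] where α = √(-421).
[Q(α):Q] = 2

[Q(α):Q] equals the degree of the minimal polynomial of α. Here α^2 = -421 and x^2 + 421 is irreducible (d = -421 is squarefree, ≠ 1, hence not a square), so deg(m_α) = 2. Thus [Q(α):Q] = 2.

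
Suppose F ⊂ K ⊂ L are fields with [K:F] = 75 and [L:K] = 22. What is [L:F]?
[L:F] = 1650

The tower law says that for any tower of field extensions F ⊂ K ⊂ L with finite degrees, [L:F] = [L:K] · [K:F]. Here this gives [L:F] = 22 · 75 = 1650.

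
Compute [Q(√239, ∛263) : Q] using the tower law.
[Q(√239, ∛263) : Q] = 6

Let L = Q(√239, ∛263). Since Q(√239) ⊂ L and [Q(√239):Q] = 2, the tower law gives 2 | [L:Q]. Likewise Q(∛263) ⊂ L with [Q(∛263):Q] = 3 (because 263 is not a perfect cube), so 3 | [L:Q]. As gcd(2,3) = 1, [L:Q] is divisible by 6. Conversely L is generated over Q by √239 and ∛263, so [L:Q] ≤ 2·3 = 6. Therefore [Q(√239, ∛263) : Q] = 6.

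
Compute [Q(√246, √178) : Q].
[Q(√246, √178) : Q] = 4

[Q(√246):Q] = 2 (min poly x^2 - 246, irreducible since 246 is squarefree > 1). For the top step, suppose √178 ∈ Q(√246), say √178 = c + d√246 with c, d ∈ Q. Squaring: 178 = c^2 + 246d^2 + 2cd√246. Since √246 ∉ Q this forces 2cd = 0. If d = 0 then √178 = c ∈ Q, contradicting 178 squarefree > 1. If c = 0 then 178 = 246d^2, so 246·178 = (246d)^2 is a perfect square in Q — but 246·178 = 43788 is not a perfect square (since 246 and 178 are distinct squarefree integers). Contradiction. Hence √178 ∉ Q(√246), so x^2 - 178 stays irreducible over Q(√246) and [Q(√246, √178) : Q(√246)] = 2. By the tower law, [Q(√246, √178) : Q] = 2 · 2 = 4.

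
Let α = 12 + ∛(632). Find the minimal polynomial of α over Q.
m_α(x) = x^3 - 36x^2 + 432x - 2360

Set β = α - 12 = ∛(632), so β^3 = 632. Then (α - 12)^3 - 632 = 0, i.e. α is a root of g(x) = (x - 12)^3 - 632 = x^3 - 36x^2 + 432x - 2360. Since g(x) = h(x - 12) where h(x) = x^3 - 632, and h is irreducible over Q (because 632 is not a perfect cube, so h has no rational root, and a monic cubic with no rational root is irreducible), g is also irreducible (irreducibility is preserved under the substitution x → x - 12). Hence m_α(x) = x^3 - 36x^2 + 432x - 2360.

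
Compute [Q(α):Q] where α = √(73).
[Q(α):Q] = 2

[Q(α):Q] equals the degree of the minimal polynomial of α. Here α^2 = 73 and x^2 - 73 is irreducible (d = 73 is squarefree, ≠ 1, hence not a square), so deg(m_α) = 2. Thus [Q(α):Q] = 2.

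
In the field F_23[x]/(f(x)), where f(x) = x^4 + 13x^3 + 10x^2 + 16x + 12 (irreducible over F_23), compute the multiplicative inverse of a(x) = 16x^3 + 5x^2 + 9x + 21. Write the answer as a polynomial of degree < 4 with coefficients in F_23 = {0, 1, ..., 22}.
a(x)^(-1) ≡ 2x^3 + 22x^2 + 17x + 11 (mod f(x))

Since f is irreducible over F_23, F_23[x]/(f) is a field and a(x) ≠ 0 has an inverse. Apply the extended Euclidean algorithm to f(x) and a(x) in F_23[x]: f(x) = (13x + 14)·a(x) + (7x^2 + 8x + 17);  a(x) = (22x + 15)·(7x^2 + 8x + 17) + (21x + 19);  (7x^2 + 8x + 17) = (8x + 3)·(21x + 19) + (6). The last nonzero remainder is the constant 6 = gcd(f, a) in F_23. Back-substituting through the division chain expresses 6 = s(x)·a(x) + t(x)·f(x) with s(x) ≡ 12x^3 + 17x^2 + 10x + 20 (mod f), so (12x^3 + 17x^2 + 10x + 20)·a(x) ≡ 6 (mod f). Multiplying by 6^(-1) ≡ 4 in F_23 gives a(x)^(-1) ≡ 4·(12x^3 + 17x^2 + 10x + 20) ≡ 2x^3 + 22x^2 + 17x + 11 (mod f). Check: (16x^3 + 5x^2 + 9x + 21)·(2x^3 + 22x^2 + 17x + 11) = 9x^6 + 17x^5 + 9x^4 + 18x^3 + 3x^2 + 19x + 1 ≡ 1 (mod x^4 + 13x^3 + 10x^2 + 16x + 12).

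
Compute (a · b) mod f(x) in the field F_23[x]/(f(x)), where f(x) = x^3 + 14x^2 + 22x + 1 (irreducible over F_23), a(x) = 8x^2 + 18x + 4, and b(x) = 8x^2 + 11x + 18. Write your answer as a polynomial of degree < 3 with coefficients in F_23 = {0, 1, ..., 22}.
a · b ≡ 5x^2 + 8x (mod f(x))

Multiply in F_23[x]: a(x)·b(x) = (8x^2 + 18x + 4)·(8x^2 + 11x + 18) = 18x^4 + 2x^3 + 6x^2 + 3. This has degree ≥ 3, so divide by f(x) over F_23: 18x^4 + 2x^3 + 6x^2 + 3 = (18x + 3)·(x^3 + 14x^2 + 22x + 1) + (5x^2 + 8x). Hence a·b ≡ 5x^2 + 8x (mod f). (F_23[x]/(f) is a field with 23^3 = 12167 elements since f is irreducible of degree 3.)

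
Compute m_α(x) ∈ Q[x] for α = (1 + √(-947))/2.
m_α(x) = x^2 - x + 237

From 2α - 1 = √(-947), squaring gives (2α - 1)^2 = -947, i.e. 4α^2 - 4α + 1 = -947, so α^2 - α + (1 + 947)/4 = 0. Since -947 ≡ 1 (mod 4), (1 + 947)/4 = 237 ∈ Z. The polynomial x^2 - x + 237 has discriminant 1 - 4·(237) = -947, which is not a perfect square in Q (d = -947 is squarefree and ≠ 1), so x^2 - x + 237 is irreducible over Q. It is the minimal polynomial of α.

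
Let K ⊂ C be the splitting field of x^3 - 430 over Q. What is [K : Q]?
[K : Q] = 6

The roots of x^3 - 430 are ∛430, ω∛430, ω^2∛430 where ω = e^(2πi/3) is a primitive cube root of unity, so K = Q(∛430, ω). Now [Q(∛430):Q] = 3 (since 430 is not a perfect cube, x^3 - 430 is irreducible) and [Q(ω):Q] = 2. Both 2 and 3 divide [K:Q], and [K:Q] ≤ 3·2 = 6, so [K:Q] = 6. (Equivalently: Q(∛430) ⊂ R but ω ∉ R, so [K : Q(∛430)] = 2.)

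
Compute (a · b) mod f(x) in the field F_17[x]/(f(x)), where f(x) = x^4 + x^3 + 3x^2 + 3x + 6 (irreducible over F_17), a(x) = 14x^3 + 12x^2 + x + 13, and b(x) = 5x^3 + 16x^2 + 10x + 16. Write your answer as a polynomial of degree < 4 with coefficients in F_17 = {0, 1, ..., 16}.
a · b ≡ 7x + 16 (mod f(x))

Multiply in F_17[x]: a(x)·b(x) = (14x^3 + 12x^2 + x + 13)·(5x^3 + 16x^2 + 10x + 16) = 2x^6 + 12x^5 + 14x^4 + 2x^2 + 10x + 4. This has degree ≥ 4, so divide by f(x) over F_17: 2x^6 + 12x^5 + 14x^4 + 2x^2 + 10x + 4 = (2x^2 + 10x + 15)·(x^4 + x^3 + 3x^2 + 3x + 6) + (7x + 16). Hence a·b ≡ 7x + 16 (mod f). (F_17[x]/(f) is a field with 17^4 = 83521 elements since f is irreducible of degree 4.)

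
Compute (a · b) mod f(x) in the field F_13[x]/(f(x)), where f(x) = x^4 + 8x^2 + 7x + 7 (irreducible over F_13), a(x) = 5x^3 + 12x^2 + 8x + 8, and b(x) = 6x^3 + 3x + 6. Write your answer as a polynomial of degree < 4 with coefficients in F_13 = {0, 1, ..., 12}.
a · b ≡ 4x^3 + 5x^2 + x (mod f(x))

Multiply in F_13[x]: a(x)·b(x) = (5x^3 + 12x^2 + 8x + 8)·(6x^3 + 3x + 6) = 4x^6 + 7x^5 + 11x^4 + 10x^3 + 5x^2 + 7x + 9. This has degree ≥ 4, so divide by f(x) over F_13: 4x^6 + 7x^5 + 11x^4 + 10x^3 + 5x^2 + 7x + 9 = (4x^2 + 7x + 5)·(x^4 + 8x^2 + 7x + 7) + (4x^3 + 5x^2 + x). Hence a·b ≡ 4x^3 + 5x^2 + x (mod f). (F_13[x]/(f) is a field with 13^4 = 28561 elements since f is irreducible of degree 4.)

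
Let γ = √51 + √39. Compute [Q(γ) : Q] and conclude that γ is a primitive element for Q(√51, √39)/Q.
[Q(γ) : Q] = 4 (equivalently, Q(γ) = Q(√51, √39))

Obviously Q(γ) ⊆ Q(√51, √39), and [Q(√51, √39):Q] = 4 (since 51, 39 are distinct squarefree integers > 1 with 1989 not a perfect square). To show equality we compute the minimal polynomial of γ. From γ = √51 + √39: γ^2 = 51 + 2√(1989) + 39 = 90 + 2√(1989), so γ^2 - 90 = 2√(1989); squaring, (γ^2 - 90)^2 = 4·1989, i.e. γ^4 - 180γ^2 + 8100 - 7956 = 0, i.e. γ^4 - 180γ^2 + 144 = 0. So γ is a root of x^4 - 180x^2 + 144. This polynomial is irreducible over Q: it has no rational root (each ±√51 ± √39 is irrational), and any factorization into two quadratics over Q would force √(1989) ∈ Q (pairing opposite roots) or √51, √39 ∈ Q (other pairings), all impossible. Hence [Q(γ):Q] = 4 = [Q(√51, √39):Q], so Q(γ) = Q(√51, √39).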